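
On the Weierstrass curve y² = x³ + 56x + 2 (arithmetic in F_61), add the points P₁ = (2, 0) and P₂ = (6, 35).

(19, 19)

(2, 0) + (6, 35). λ = (35 - 0)/(6 - 2) ≡ 35/4 mod 61. 4⁻¹ ≡ 46 (mod 61), so λ ≡ 24.
  x = λ² - 2 - 6 = 576 - 8 ≡ 19; y = λ·(2 - 19) - 0 ≡ 19. → (19, 19)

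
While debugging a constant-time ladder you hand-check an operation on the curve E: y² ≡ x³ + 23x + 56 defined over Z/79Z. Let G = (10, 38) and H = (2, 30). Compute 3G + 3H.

First 3G:
Repeated addition: build up to 3G.
2G: tangent at (10, 38): λ = (3·10² + 23)/(2·38) ≡ 7/76. 76⁻¹ ≡ 26 (mod 79), so λ ≡ 7·26 ≡ 24.
  x = λ² - 10 - 10 = 576 - 20 ≡ 3; y = λ·(10 - 3) - 38 ≡ 51. → (3, 51)
3G: (3, 51) + (10, 38). λ = (38 - 51)/(10 - 3) ≡ 66/7 mod 79. 7⁻¹ ≡ 34 (mod 79) since 7·34 = 238 ≡ 1, so λ ≡ 32.
  x = λ² - 3 - 10 = 1024 - 13 ≡ 63; y = λ·(3 - 63) - 51 ≡ 4. → (63, 4)
3G = (63, 4).
Next 3H:
Repeated addition: build up to 3H.
2H: tangent at (2, 30): λ = (3·2² + 23)/(2·30) ≡ 35/60. 60⁻¹ ≡ 54 (mod 79), so λ ≡ 35·54 ≡ 73.
  x = λ² - 2 - 2 = 5329 - 4 ≡ 32; y = λ·(2 - 32) - 30 ≡ 71. → (32, 71)
3H: (32, 71) + (2, 30). λ = (30 - 71)/(2 - 32) ≡ 38/49 mod 79. 49⁻¹ ≡ 50 (mod 79), so λ ≡ 4.
  x = λ² - 32 - 2 = 16 - 34 ≡ 61; y = λ·(32 - 61) - 71 ≡ 50. → (61, 50)
3H = (61, 50).
Finally 3G + 3H:
(63, 4) + (61, 50). λ = (50 - 4)/(61 - 63) ≡ 46/77 mod 79. 77⁻¹ ≡ 39 (mod 79) since 77·39 = 3003 ≡ 1, so λ ≡ 56.
  x = λ² - 63 - 61 = 3136 - 124 ≡ 10; y = λ·(63 - 10) - 4 ≡ 41. → (10, 41)

(10, 41)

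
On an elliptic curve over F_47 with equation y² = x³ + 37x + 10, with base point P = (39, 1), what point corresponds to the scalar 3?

(37, 12)

Repeated addition: build up to 3P.
2P: tangent at (39, 1): λ = (3·39² + 37)/(2·1) ≡ 41/2. 2⁻¹ ≡ 24 (mod 47), so λ ≡ 41·24 ≡ 44.
  x = λ² - 39 - 39 = 1936 - 78 ≡ 25; y = λ·(39 - 25) - 1 ≡ 4. → (25, 4)
3P: (25, 4) + (39, 1). λ = (1 - 4)/(39 - 25) ≡ 44/14 mod 47. 14⁻¹ ≡ 37 (mod 47), so λ ≡ 30.
  x = λ² - 25 - 39 = 900 - 64 ≡ 37; y = λ·(25 - 37) - 4 ≡ 12. → (37, 12)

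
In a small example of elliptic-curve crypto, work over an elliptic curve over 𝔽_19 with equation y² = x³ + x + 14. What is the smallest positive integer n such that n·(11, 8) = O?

2P: tangent at (11, 8): λ = (3·11² + 1)/(2·8) ≡ 3/16. 16⁻¹ ≡ 6 (mod 19), so λ ≡ 3·6 ≡ 18.
  x = λ² - 11 - 11 = 324 - 22 ≡ 17; y = λ·(11 - 17) - 8 ≡ 17. → (17, 17)
3P: (17, 17) + (11, 8). λ = (8 - 17)/(11 - 17) ≡ 10/13 mod 19. 13⁻¹ ≡ 3 (mod 19) since 13·3 = 39 ≡ 1, so λ ≡ 11.
  x = λ² - 17 - 11 = 121 - 28 ≡ 17; y = λ·(17 - 17) - 17 ≡ 2. → (17, 2)
4P: (17, 2) + (11, 8). λ = (8 - 2)/(11 - 17) ≡ 6/13 mod 19. 13⁻¹ ≡ 3 (mod 19), so λ ≡ 18.
  x = λ² - 17 - 11 = 324 - 28 ≡ 11; y = λ·(17 - 11) - 2 ≡ 11. → (11, 11)
5P: (11, 11) + (11, 8): same x and y₁ ≡ -y₂, so the sum is O.
5P = O, so the order is 5.

5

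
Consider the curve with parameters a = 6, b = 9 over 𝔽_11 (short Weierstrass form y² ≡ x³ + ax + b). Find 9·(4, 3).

(4, 8)

Write Q = (4, 3).
Repeated addition: build up to 9Q.
2Q: tangent at (4, 3): λ = (3·4² + 6)/(2·3) ≡ 10/6. 6⁻¹ ≡ 2 (mod 11), so λ ≡ 10·2 ≡ 9.
  x = λ² - 4 - 4 = 81 - 8 ≡ 7; y = λ·(4 - 7) - 3 ≡ 3. → (7, 3)
3Q: (7, 3) + (4, 3). λ = (3 - 3)/(4 - 7) ≡ 0/8 mod 11. 8⁻¹ ≡ 7 (mod 11) since 8·7 = 56 ≡ 1, so λ ≡ 0.
  x = λ² - 7 - 4 = 0 - 11 ≡ 0; y = λ·(7 - 0) - 3 ≡ 8. → (0, 8)
4Q: (0, 8) + (4, 3). λ = (3 - 8)/(4 - 0) ≡ 6/4 mod 11. 4⁻¹ ≡ 3 (mod 11), so λ ≡ 7.
  x = λ² - 0 - 4 = 49 - 4 ≡ 1; y = λ·(0 - 1) - 8 ≡ 7. → (1, 7)
5Q: (1, 7) + (4, 3). λ = (3 - 7)/(4 - 1) ≡ 7/3 mod 11. 3⁻¹ ≡ 4 (mod 11) since 3·4 = 12 ≡ 1, so λ ≡ 6.
  x = λ² - 1 - 4 = 36 - 5 ≡ 9; y = λ·(1 - 9) - 7 ≡ 0. → (9, 0)
6Q: (9, 0) + (4, 3). λ = (3 - 0)/(4 - 9) ≡ 3/6 mod 11. 6⁻¹ ≡ 2 (mod 11), so λ ≡ 6.
  x = λ² - 9 - 4 = 36 - 13 ≡ 1; y = λ·(9 - 1) - 0 ≡ 4. → (1, 4)
7Q: (1, 4) + (4, 3). λ = (3 - 4)/(4 - 1) ≡ 10/3 mod 11. 3⁻¹ ≡ 4 (mod 11), so λ ≡ 7.
  x = λ² - 1 - 4 = 49 - 5 ≡ 0; y = λ·(1 - 0) - 4 ≡ 3. → (0, 3)
8Q: (0, 3) + (4, 3). λ = (3 - 3)/(4 - 0) ≡ 0/4 mod 11. 4⁻¹ ≡ 3 (mod 11) since 4·3 = 12 ≡ 1, so λ ≡ 0.
  x = λ² - 0 - 4 = 0 - 4 ≡ 7; y = λ·(0 - 7) - 3 ≡ 8. → (7, 8)
9Q: (7, 8) + (4, 3). λ = (3 - 8)/(4 - 7) ≡ 6/8 mod 11. 8⁻¹ ≡ 7 (mod 11), so λ ≡ 9.
  x = λ² - 7 - 4 = 81 - 11 ≡ 4; y = λ·(7 - 4) - 8 ≡ 8. → (4, 8)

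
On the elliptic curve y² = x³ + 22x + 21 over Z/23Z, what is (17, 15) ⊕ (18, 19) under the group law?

(17, 15) + (18, 19). λ = (19 - 15)/(18 - 17) ≡ 4/1 mod 23. 1⁻¹ ≡ 1 (mod 23), so λ ≡ 4.
  x = λ² - 17 - 18 = 16 - 35 ≡ 4; y = λ·(17 - 4) - 15 ≡ 14. → (4, 14)

(4, 14)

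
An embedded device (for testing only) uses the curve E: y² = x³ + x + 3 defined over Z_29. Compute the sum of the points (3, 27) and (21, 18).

(27, 14)

(3, 27) + (21, 18). λ = (18 - 27)/(21 - 3) ≡ 20/18 mod 29. 18⁻¹ ≡ 21 (mod 29) since 18·21 = 378 ≡ 1, so λ ≡ 14.
  x = λ² - 3 - 21 = 196 - 24 ≡ 27; y = λ·(3 - 27) - 27 ≡ 14. → (27, 14)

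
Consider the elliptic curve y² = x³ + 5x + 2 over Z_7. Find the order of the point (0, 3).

9

2P: tangent at (0, 3): λ = (3·0² + 5)/(2·3) ≡ 5/6. 6⁻¹ ≡ 6 (mod 7), so λ ≡ 5·6 ≡ 2.
  x = λ² - 0 - 0 = 4 - 0 ≡ 4; y = λ·(0 - 4) - 3 ≡ 3. → (4, 3)
3P: (4, 3) + (0, 3). λ = (3 - 3)/(0 - 4) ≡ 0/3 mod 7. 3⁻¹ ≡ 5 (mod 7), so λ ≡ 0.
  x = λ² - 4 - 0 = 0 - 4 ≡ 3; y = λ·(4 - 3) - 3 ≡ 4. → (3, 4)
4P: (3, 4) + (0, 3). λ = (3 - 4)/(0 - 3) ≡ 6/4 mod 7. 4⁻¹ ≡ 2 (mod 7), so λ ≡ 5.
  x = λ² - 3 - 0 = 25 - 3 ≡ 1; y = λ·(3 - 1) - 4 ≡ 6. → (1, 6)
5P: (1, 6) + (0, 3). λ = (3 - 6)/(0 - 1) ≡ 4/6 mod 7. 6⁻¹ ≡ 6 (mod 7), so λ ≡ 3.
  x = λ² - 1 - 0 = 9 - 1 ≡ 1; y = λ·(1 - 1) - 6 ≡ 1. → (1, 1)
6P: (1, 1) + (0, 3). λ = (3 - 1)/(0 - 1) ≡ 2/6 mod 7. 6⁻¹ ≡ 6 (mod 7), so λ ≡ 5.
  x = λ² - 1 - 0 = 25 - 1 ≡ 3; y = λ·(1 - 3) - 1 ≡ 3. → (3, 3)
7P: (3, 3) + (0, 3). λ = (3 - 3)/(0 - 3) ≡ 0/4 mod 7. 4⁻¹ ≡ 2 (mod 7), so λ ≡ 0.
  x = λ² - 3 - 0 = 0 - 3 ≡ 4; y = λ·(3 - 4) - 3 ≡ 4. → (4, 4)
8P: (4, 4) + (0, 3). λ = (3 - 4)/(0 - 4) ≡ 6/3 mod 7. 3⁻¹ ≡ 5 (mod 7) since 3·5 = 15 ≡ 1, so λ ≡ 2.
  x = λ² - 4 - 0 = 4 - 4 ≡ 0; y = λ·(4 - 0) - 4 ≡ 4. → (0, 4)
9P: (0, 4) + (0, 3): same x and y₁ ≡ -y₂, so the sum is O.
9P = O, so the order is 9.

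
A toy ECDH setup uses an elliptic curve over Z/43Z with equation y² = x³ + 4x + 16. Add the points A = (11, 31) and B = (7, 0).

(34, 38)

(11, 31) + (7, 0). λ = (0 - 31)/(7 - 11) ≡ 12/39 mod 43. 39⁻¹ ≡ 32 (mod 43) since 39·32 = 1248 ≡ 1, so λ ≡ 40.
  x = λ² - 11 - 7 = 1600 - 18 ≡ 34; y = λ·(11 - 34) - 31 ≡ 38. → (34, 38)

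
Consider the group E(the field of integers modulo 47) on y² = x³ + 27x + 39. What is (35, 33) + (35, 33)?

tangent at (35, 33): λ = (3·35² + 27)/(2·33) ≡ 36/19. 19⁻¹ ≡ 5 (mod 47), so λ ≡ 36·5 ≡ 39.
  x = λ² - 35 - 35 = 1521 - 70 ≡ 41; y = λ·(35 - 41) - 33 ≡ 15. → (41, 15)

(41, 15)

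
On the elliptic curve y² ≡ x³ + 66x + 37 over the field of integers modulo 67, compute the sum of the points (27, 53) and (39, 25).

(66, 38)

(27, 53) + (39, 25). λ = (25 - 53)/(39 - 27) ≡ 39/12 mod 67. 12⁻¹ ≡ 28 (mod 67), so λ ≡ 20.
  x = λ² - 27 - 39 = 400 - 66 ≡ 66; y = λ·(27 - 66) - 53 ≡ 38. → (66, 38)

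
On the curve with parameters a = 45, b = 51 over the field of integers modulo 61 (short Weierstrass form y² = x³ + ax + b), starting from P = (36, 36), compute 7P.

(16, 32)

Repeated addition: build up to 7P.
2P: tangent at (36, 36): λ = (3·36² + 45)/(2·36) ≡ 29/11. 11⁻¹ ≡ 50 (mod 61) since 11·50 = 550 ≡ 1, so λ ≡ 29·50 ≡ 47.
  x = λ² - 36 - 36 = 2209 - 72 ≡ 2; y = λ·(36 - 2) - 36 ≡ 37. → (2, 37)
3P: (2, 37) + (36, 36). λ = (36 - 37)/(36 - 2) ≡ 60/34 mod 61. 34⁻¹ ≡ 9 (mod 61), so λ ≡ 52.
  x = λ² - 2 - 36 = 2704 - 38 ≡ 43; y = λ·(2 - 43) - 37 ≡ 27. → (43, 27)
4P: (43, 27) + (36, 36). λ = (36 - 27)/(36 - 43) ≡ 9/54 mod 61. 54⁻¹ ≡ 26 (mod 61), so λ ≡ 51.
  x = λ² - 43 - 36 = 2601 - 79 ≡ 21; y = λ·(43 - 21) - 27 ≡ 58. → (21, 58)
5P: (21, 58) + (36, 36). λ = (36 - 58)/(36 - 21) ≡ 39/15 mod 61. 15⁻¹ ≡ 57 (mod 61), so λ ≡ 27.
  x = λ² - 21 - 36 = 729 - 57 ≡ 1; y = λ·(21 - 1) - 58 ≡ 55. → (1, 55)
6P: (1, 55) + (36, 36). λ = (36 - 55)/(36 - 1) ≡ 42/35 mod 61. 35⁻¹ ≡ 7 (mod 61), so λ ≡ 50.
  x = λ² - 1 - 36 = 2500 - 37 ≡ 23; y = λ·(1 - 23) - 55 ≡ 4. → (23, 4)
7P: (23, 4) + (36, 36). λ = (36 - 4)/(36 - 23) ≡ 32/13 mod 61. 13⁻¹ ≡ 47 (mod 61), so λ ≡ 40.
  x = λ² - 23 - 36 = 1600 - 59 ≡ 16; y = λ·(23 - 16) - 4 ≡ 32. → (16, 32)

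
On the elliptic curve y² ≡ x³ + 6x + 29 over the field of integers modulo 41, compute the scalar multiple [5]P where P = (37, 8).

(15, 3)

Repeated addition: build up to 5P.
2P: tangent at (37, 8): λ = (3·37² + 6)/(2·8) ≡ 13/16. 16⁻¹ ≡ 18 (mod 41), so λ ≡ 13·18 ≡ 29.
  x = λ² - 37 - 37 = 841 - 74 ≡ 29; y = λ·(37 - 29) - 8 ≡ 19. → (29, 19)
3P: (29, 19) + (37, 8). λ = (8 - 19)/(37 - 29) ≡ 30/8 mod 41. 8⁻¹ ≡ 36 (mod 41) since 8·36 = 288 ≡ 1, so λ ≡ 14.
  x = λ² - 29 - 37 = 196 - 66 ≡ 7; y = λ·(29 - 7) - 19 ≡ 2. → (7, 2)
4P: (7, 2) + (37, 8). λ = (8 - 2)/(37 - 7) ≡ 6/30 mod 41. 30⁻¹ ≡ 26 (mod 41) since 30·26 = 780 ≡ 1, so λ ≡ 33.
  x = λ² - 7 - 37 = 1089 - 44 ≡ 20; y = λ·(7 - 20) - 2 ≡ 20. → (20, 20)
5P: (20, 20) + (37, 8). λ = (8 - 20)/(37 - 20) ≡ 29/17 mod 41. 17⁻¹ ≡ 29 (mod 41), so λ ≡ 21.
  x = λ² - 20 - 37 = 441 - 57 ≡ 15; y = λ·(20 - 15) - 20 ≡ 3. → (15, 3)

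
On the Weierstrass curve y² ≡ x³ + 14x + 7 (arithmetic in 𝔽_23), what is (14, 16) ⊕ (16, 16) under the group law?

(16, 7)

(14, 16) + (16, 16). λ = (16 - 16)/(16 - 14) ≡ 0/2 mod 23. 2⁻¹ ≡ 12 (mod 23), so λ ≡ 0.
  x = λ² - 14 - 16 = 0 - 30 ≡ 16; y = λ·(14 - 16) - 16 ≡ 7. → (16, 7)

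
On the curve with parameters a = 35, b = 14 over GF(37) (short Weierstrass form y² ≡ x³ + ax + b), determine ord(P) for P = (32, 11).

2P: tangent at (32, 11): λ = (3·32² + 35)/(2·11) ≡ 36/22. 22⁻¹ ≡ 32 (mod 37) since 22·32 = 704 ≡ 1, so λ ≡ 36·32 ≡ 5.
  x = λ² - 32 - 32 = 25 - 64 ≡ 35; y = λ·(32 - 35) - 11 ≡ 11. → (35, 11)
3P: (35, 11) + (32, 11). λ = (11 - 11)/(32 - 35) ≡ 0/34 mod 37. 34⁻¹ ≡ 12 (mod 37), so λ ≡ 0.
  x = λ² - 35 - 32 = 0 - 67 ≡ 7; y = λ·(35 - 7) - 11 ≡ 26. → (7, 26)
4P: (7, 26) + (32, 11). λ = (11 - 26)/(32 - 7) ≡ 22/25 mod 37. 25⁻¹ ≡ 3 (mod 37), so λ ≡ 29.
  x = λ² - 7 - 32 = 841 - 39 ≡ 25; y = λ·(7 - 25) - 26 ≡ 7. → (25, 7)
5P: (25, 7) + (32, 11). λ = (11 - 7)/(32 - 25) ≡ 4/7 mod 37. 7⁻¹ ≡ 16 (mod 37) since 7·16 = 112 ≡ 1, so λ ≡ 27.
  x = λ² - 25 - 32 = 729 - 57 ≡ 6; y = λ·(25 - 6) - 7 ≡ 25. → (6, 25)
6P: (6, 25) + (32, 11). λ = (11 - 25)/(32 - 6) ≡ 23/26 mod 37. 26⁻¹ ≡ 10 (mod 37), so λ ≡ 8.
  x = λ² - 6 - 32 = 64 - 38 ≡ 26; y = λ·(6 - 26) - 25 ≡ 0. → (26, 0)
7P: (26, 0) + (32, 11). λ = (11 - 0)/(32 - 26) ≡ 11/6 mod 37. 6⁻¹ ≡ 31 (mod 37) since 6·31 = 186 ≡ 1, so λ ≡ 8.
  x = λ² - 26 - 32 = 64 - 58 ≡ 6; y = λ·(26 - 6) - 0 ≡ 12. → (6, 12)
8P: (6, 12) + (32, 11). λ = (11 - 12)/(32 - 6) ≡ 36/26 mod 37. 26⁻¹ ≡ 10 (mod 37), so λ ≡ 27.
  x = λ² - 6 - 32 = 729 - 38 ≡ 25; y = λ·(6 - 25) - 12 ≡ 30. → (25, 30)
9P: (25, 30) + (32, 11). λ = (11 - 30)/(32 - 25) ≡ 18/7 mod 37. 7⁻¹ ≡ 16 (mod 37) since 7·16 = 112 ≡ 1, so λ ≡ 29.
  x = λ² - 25 - 32 = 841 - 57 ≡ 7; y = λ·(25 - 7) - 30 ≡ 11. → (7, 11)
10P: (7, 11) + (32, 11). λ = (11 - 11)/(32 - 7) ≡ 0/25 mod 37. 25⁻¹ ≡ 3 (mod 37), so λ ≡ 0.
  x = λ² - 7 - 32 = 0 - 39 ≡ 35; y = λ·(7 - 35) - 11 ≡ 26. → (35, 26)
11P: (35, 26) + (32, 11). λ = (11 - 26)/(32 - 35) ≡ 22/34 mod 37. 34⁻¹ ≡ 12 (mod 37) since 34·12 = 408 ≡ 1, so λ ≡ 5.
  x = λ² - 35 - 32 = 25 - 67 ≡ 32; y = λ·(35 - 32) - 26 ≡ 26. → (32, 26)
12P: (32, 26) + (32, 11): same x and y₁ ≡ -y₂, so the sum is the point at infinity.
12P = the point at infinity, so the order is 12.

12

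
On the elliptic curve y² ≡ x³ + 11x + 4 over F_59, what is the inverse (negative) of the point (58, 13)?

-(58, 13) = (58, -13 mod 59) = (58, 46).

(58, 46)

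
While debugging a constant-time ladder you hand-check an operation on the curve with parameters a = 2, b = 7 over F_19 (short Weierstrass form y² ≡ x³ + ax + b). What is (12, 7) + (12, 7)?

(6, 8)

tangent at (12, 7): λ = (3·12² + 2)/(2·7) ≡ 16/14. 14⁻¹ ≡ 15 (mod 19) since 14·15 = 210 ≡ 1, so λ ≡ 16·15 ≡ 12.
  x = λ² - 12 - 12 = 144 - 24 ≡ 6; y = λ·(12 - 6) - 7 ≡ 8. → (6, 8)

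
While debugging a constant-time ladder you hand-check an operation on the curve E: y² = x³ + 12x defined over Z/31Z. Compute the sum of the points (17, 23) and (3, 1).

(16, 14)

(17, 23) + (3, 1). λ = (1 - 23)/(3 - 17) ≡ 9/17 mod 31. 17⁻¹ ≡ 11 (mod 31), so λ ≡ 6.
  x = λ² - 17 - 3 = 36 - 20 ≡ 16; y = λ·(17 - 16) - 23 ≡ 14. → (16, 14)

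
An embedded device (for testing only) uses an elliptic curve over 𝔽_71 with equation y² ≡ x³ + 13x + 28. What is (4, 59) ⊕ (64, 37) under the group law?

(7, 6)

(4, 59) + (64, 37). λ = (37 - 59)/(64 - 4) ≡ 49/60 mod 71. 60⁻¹ ≡ 58 (mod 71) since 60·58 = 3480 ≡ 1, so λ ≡ 2.
  x = λ² - 4 - 64 = 4 - 68 ≡ 7; y = λ·(4 - 7) - 59 ≡ 6. → (7, 6)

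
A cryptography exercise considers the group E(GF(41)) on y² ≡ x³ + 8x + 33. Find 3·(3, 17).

(1, 40)

Write Q = (3, 17).
Repeated addition: build up to 3Q.
2Q: tangent at (3, 17): λ = (3·3² + 8)/(2·17) ≡ 35/34. 34⁻¹ ≡ 35 (mod 41), so λ ≡ 35·35 ≡ 36.
  x = λ² - 3 - 3 = 1296 - 6 ≡ 19; y = λ·(3 - 19) - 17 ≡ 22. → (19, 22)
3Q: (19, 22) + (3, 17). λ = (17 - 22)/(3 - 19) ≡ 36/25 mod 41. 25⁻¹ ≡ 23 (mod 41) since 25·23 = 575 ≡ 1, so λ ≡ 8.
  x = λ² - 19 - 3 = 64 - 22 ≡ 1; y = λ·(19 - 1) - 22 ≡ 40. → (1, 40)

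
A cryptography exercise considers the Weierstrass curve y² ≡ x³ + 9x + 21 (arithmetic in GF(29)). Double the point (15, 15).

tangent at (15, 15): λ = (3·15² + 9)/(2·15) ≡ 17/1. 1⁻¹ ≡ 1 (mod 29), so λ ≡ 17·1 ≡ 17.
  x = λ² - 15 - 15 = 289 - 30 ≡ 27; y = λ·(15 - 27) - 15 ≡ 13. → (27, 13)

(27, 13)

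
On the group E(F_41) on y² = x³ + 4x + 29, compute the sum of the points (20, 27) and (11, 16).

(12, 1)

(20, 27) + (11, 16). λ = (16 - 27)/(11 - 20) ≡ 30/32 mod 41. 32⁻¹ ≡ 9 (mod 41) since 32·9 = 288 ≡ 1, so λ ≡ 24.
  x = λ² - 20 - 11 = 576 - 31 ≡ 12; y = λ·(20 - 12) - 27 ≡ 1. → (12, 1)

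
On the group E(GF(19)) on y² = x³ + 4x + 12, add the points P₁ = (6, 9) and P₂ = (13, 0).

(6, 9) + (13, 0). λ = (0 - 9)/(13 - 6) ≡ 10/7 mod 19. 7⁻¹ ≡ 11 (mod 19) since 7·11 = 77 ≡ 1, so λ ≡ 15.
  x = λ² - 6 - 13 = 225 - 19 ≡ 16; y = λ·(6 - 16) - 9 ≡ 12. → (16, 12)

(16, 12)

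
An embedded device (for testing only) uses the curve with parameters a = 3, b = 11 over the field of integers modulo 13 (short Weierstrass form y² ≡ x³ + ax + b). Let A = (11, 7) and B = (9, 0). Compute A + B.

(2, 5)

(11, 7) + (9, 0). λ = (0 - 7)/(9 - 11) ≡ 6/11 mod 13. 11⁻¹ ≡ 6 (mod 13), so λ ≡ 10.
  x = λ² - 11 - 9 = 100 - 20 ≡ 2; y = λ·(11 - 2) - 7 ≡ 5. → (2, 5)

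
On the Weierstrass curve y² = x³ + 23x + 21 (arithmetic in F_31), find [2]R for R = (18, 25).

(28, 24)

tangent at (18, 25): λ = (3·18² + 23)/(2·25) ≡ 3/19. 19⁻¹ ≡ 18 (mod 31) since 19·18 = 342 ≡ 1, so λ ≡ 3·18 ≡ 23.
  x = λ² - 18 - 18 = 529 - 36 ≡ 28; y = λ·(18 - 28) - 25 ≡ 24. → (28, 24)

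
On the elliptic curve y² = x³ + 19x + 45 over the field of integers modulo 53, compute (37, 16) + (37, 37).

O

The two points share x = 37 and their y-coordinates satisfy 16 + 37 ≡ 0 (mod 53), so they are inverses. Their sum is 𝒪.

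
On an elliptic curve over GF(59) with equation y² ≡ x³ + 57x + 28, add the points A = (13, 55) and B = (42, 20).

(7, 11)

(13, 55) + (42, 20). λ = (20 - 55)/(42 - 13) ≡ 24/29 mod 59. 29⁻¹ ≡ 57 (mod 59) since 29·57 = 1653 ≡ 1, so λ ≡ 11.
  x = λ² - 13 - 42 = 121 - 55 ≡ 7; y = λ·(13 - 7) - 55 ≡ 11. → (7, 11)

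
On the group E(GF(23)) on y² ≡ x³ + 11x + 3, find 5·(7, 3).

(12, 0)

Write G = (7, 3).
Double-and-add on 5 = (101)₂. Start with G = (7, 3) for the leading 1-bit.
double: tangent at (7, 3): λ = (3·7² + 11)/(2·3) ≡ 20/6. 6⁻¹ ≡ 4 (mod 23), so λ ≡ 20·4 ≡ 11.
  x = λ² - 7 - 7 = 121 - 14 ≡ 15; y = λ·(7 - 15) - 3 ≡ 1. → (15, 1)
double: tangent at (15, 1): λ = (3·15² + 11)/(2·1) ≡ 19/2. 2⁻¹ ≡ 12 (mod 23), so λ ≡ 19·12 ≡ 21.
  x = λ² - 15 - 15 = 441 - 30 ≡ 20; y = λ·(15 - 20) - 1 ≡ 9. → (20, 9)
add G: (20, 9) + (7, 3). λ = (3 - 9)/(7 - 20) ≡ 17/10 mod 23. 10⁻¹ ≡ 7 (mod 23), so λ ≡ 4.
  x = λ² - 20 - 7 = 16 - 27 ≡ 12; y = λ·(20 - 12) - 9 ≡ 0. → (12, 0)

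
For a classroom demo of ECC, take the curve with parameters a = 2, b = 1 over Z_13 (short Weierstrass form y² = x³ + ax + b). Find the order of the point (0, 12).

2P: tangent at (0, 12): λ = (3·0² + 2)/(2·12) ≡ 2/11. 11⁻¹ ≡ 6 (mod 13) since 11·6 = 66 ≡ 1, so λ ≡ 2·6 ≡ 12.
  x = λ² - 0 - 0 = 144 - 0 ≡ 1; y = λ·(0 - 1) - 12 ≡ 2. → (1, 2)
3P: (1, 2) + (0, 12). λ = (12 - 2)/(0 - 1) ≡ 10/12 mod 13. 12⁻¹ ≡ 12 (mod 13) since 12·12 = 144 ≡ 1, so λ ≡ 3.
  x = λ² - 1 - 0 = 9 - 1 ≡ 8; y = λ·(1 - 8) - 2 ≡ 3. → (8, 3)
4P: (8, 3) + (0, 12). λ = (12 - 3)/(0 - 8) ≡ 9/5 mod 13. 5⁻¹ ≡ 8 (mod 13), so λ ≡ 7.
  x = λ² - 8 - 0 = 49 - 8 ≡ 2; y = λ·(8 - 2) - 3 ≡ 0. → (2, 0)
5P: (2, 0) + (0, 12). λ = (12 - 0)/(0 - 2) ≡ 12/11 mod 13. 11⁻¹ ≡ 6 (mod 13) since 11·6 = 66 ≡ 1, so λ ≡ 7.
  x = λ² - 2 - 0 = 49 - 2 ≡ 8; y = λ·(2 - 8) - 0 ≡ 10. → (8, 10)
6P: (8, 10) + (0, 12). λ = (12 - 10)/(0 - 8) ≡ 2/5 mod 13. 5⁻¹ ≡ 8 (mod 13) since 5·8 = 40 ≡ 1, so λ ≡ 3.
  x = λ² - 8 - 0 = 9 - 8 ≡ 1; y = λ·(8 - 1) - 10 ≡ 11. → (1, 11)
7P: (1, 11) + (0, 12). λ = (12 - 11)/(0 - 1) ≡ 1/12 mod 13. 12⁻¹ ≡ 12 (mod 13) since 12·12 = 144 ≡ 1, so λ ≡ 12.
  x = λ² - 1 - 0 = 144 - 1 ≡ 0; y = λ·(1 - 0) - 11 ≡ 1. → (0, 1)
8P: (0, 1) + (0, 12): same x and y₁ ≡ -y₂, so the sum is 𝒪.
8P = 𝒪, so the order is 8.

8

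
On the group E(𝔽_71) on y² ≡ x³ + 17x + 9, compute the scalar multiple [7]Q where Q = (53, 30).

Double-and-add on 7 = (111)₂. Start with Q = (53, 30) for the leading 1-bit.
double: tangent at (53, 30): λ = (3·53² + 17)/(2·30) ≡ 66/60. 60⁻¹ ≡ 58 (mod 71), so λ ≡ 66·58 ≡ 65.
  x = λ² - 53 - 53 = 4225 - 106 ≡ 1; y = λ·(53 - 1) - 30 ≡ 13. → (1, 13)
add Q: (1, 13) + (53, 30). λ = (30 - 13)/(53 - 1) ≡ 17/52 mod 71. 52⁻¹ ≡ 56 (mod 71), so λ ≡ 29.
  x = λ² - 1 - 53 = 841 - 54 ≡ 6; y = λ·(1 - 6) - 13 ≡ 55. → (6, 55)
double: tangent at (6, 55): λ = (3·6² + 17)/(2·55) ≡ 54/39. 39⁻¹ ≡ 51 (mod 71) since 39·51 = 1989 ≡ 1, so λ ≡ 54·51 ≡ 56.
  x = λ² - 6 - 6 = 3136 - 12 ≡ 0; y = λ·(6 - 0) - 55 ≡ 68. → (0, 68)
add Q: (0, 68) + (53, 30). λ = (30 - 68)/(53 - 0) ≡ 33/53 mod 71. 53⁻¹ ≡ 67 (mod 71) since 53·67 = 3551 ≡ 1, so λ ≡ 10.
  x = λ² - 0 - 53 = 100 - 53 ≡ 47; y = λ·(0 - 47) - 68 ≡ 30. → (47, 30)

(47, 30)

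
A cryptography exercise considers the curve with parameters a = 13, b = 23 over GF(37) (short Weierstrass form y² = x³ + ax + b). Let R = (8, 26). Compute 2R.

(31, 5)

tangent at (8, 26): λ = (3·8² + 13)/(2·26) ≡ 20/15. 15⁻¹ ≡ 5 (mod 37), so λ ≡ 20·5 ≡ 26.
  x = λ² - 8 - 8 = 676 - 16 ≡ 31; y = λ·(8 - 31) - 26 ≡ 5. → (31, 5)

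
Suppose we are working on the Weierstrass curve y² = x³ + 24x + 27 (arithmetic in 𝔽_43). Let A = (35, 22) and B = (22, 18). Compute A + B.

(38, 30)

(35, 22) + (22, 18). λ = (18 - 22)/(22 - 35) ≡ 39/30 mod 43. 30⁻¹ ≡ 33 (mod 43), so λ ≡ 40.
  x = λ² - 35 - 22 = 1600 - 57 ≡ 38; y = λ·(35 - 38) - 22 ≡ 30. → (38, 30)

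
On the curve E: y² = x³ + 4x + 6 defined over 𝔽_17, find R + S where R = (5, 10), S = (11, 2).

(5, 10) + (11, 2). λ = (2 - 10)/(11 - 5) ≡ 9/6 mod 17. 6⁻¹ ≡ 3 (mod 17), so λ ≡ 10.
  x = λ² - 5 - 11 = 100 - 16 ≡ 16; y = λ·(5 - 16) - 10 ≡ 16. → (16, 16)

(16, 16)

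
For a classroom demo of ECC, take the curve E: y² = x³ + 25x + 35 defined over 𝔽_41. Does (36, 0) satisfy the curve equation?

no

y² = 0² ≡ 0; x³ + 25x + 35 = 47591 ≡ 31 (mod 41). 0 ≠ 31.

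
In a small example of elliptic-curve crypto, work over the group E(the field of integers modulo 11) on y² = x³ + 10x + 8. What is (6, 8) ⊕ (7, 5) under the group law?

(7, 6)

(6, 8) + (7, 5). λ = (5 - 8)/(7 - 6) ≡ 8/1 mod 11. 1⁻¹ ≡ 1 (mod 11), so λ ≡ 8.
  x = λ² - 6 - 7 = 64 - 13 ≡ 7; y = λ·(6 - 7) - 8 ≡ 6. → (7, 6)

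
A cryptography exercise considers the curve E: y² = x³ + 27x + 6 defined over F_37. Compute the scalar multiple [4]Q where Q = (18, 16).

Double-and-add on 4 = (100)₂. Start with Q = (18, 16) for the leading 1-bit.
double: tangent at (18, 16): λ = (3·18² + 27)/(2·16) ≡ 0/32. 32⁻¹ ≡ 22 (mod 37), so λ ≡ 0·22 ≡ 0.
  x = λ² - 18 - 18 = 0 - 36 ≡ 1; y = λ·(18 - 1) - 16 ≡ 21. → (1, 21)
double: tangent at (1, 21): λ = (3·1² + 27)/(2·21) ≡ 30/5. 5⁻¹ ≡ 15 (mod 37) since 5·15 = 75 ≡ 1, so λ ≡ 30·15 ≡ 6.
  x = λ² - 1 - 1 = 36 - 2 ≡ 34; y = λ·(1 - 34) - 21 ≡ 3. → (34, 3)

(34, 3)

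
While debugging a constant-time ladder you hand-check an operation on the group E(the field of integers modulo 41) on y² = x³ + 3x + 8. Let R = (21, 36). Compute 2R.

(19, 35)

tangent at (21, 36): λ = (3·21² + 3)/(2·36) ≡ 14/31. 31⁻¹ ≡ 4 (mod 41), so λ ≡ 14·4 ≡ 15.
  x = λ² - 21 - 21 = 225 - 42 ≡ 19; y = λ·(21 - 19) - 36 ≡ 35. → (19, 35)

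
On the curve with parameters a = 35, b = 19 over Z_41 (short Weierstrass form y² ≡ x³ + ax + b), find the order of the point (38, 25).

12

2P: tangent at (38, 25): λ = (3·38² + 35)/(2·25) ≡ 21/9. 9⁻¹ ≡ 32 (mod 41), so λ ≡ 21·32 ≡ 16.
  x = λ² - 38 - 38 = 256 - 76 ≡ 16; y = λ·(38 - 16) - 25 ≡ 40. → (16, 40)
3P: (16, 40) + (38, 25). λ = (25 - 40)/(38 - 16) ≡ 26/22 mod 41. 22⁻¹ ≡ 28 (mod 41) since 22·28 = 616 ≡ 1, so λ ≡ 31.
  x = λ² - 16 - 38 = 961 - 54 ≡ 5; y = λ·(16 - 5) - 40 ≡ 14. → (5, 14)
4P: (5, 14) + (38, 25). λ = (25 - 14)/(38 - 5) ≡ 11/33 mod 41. 33⁻¹ ≡ 5 (mod 41), so λ ≡ 14.
  x = λ² - 5 - 38 = 196 - 43 ≡ 30; y = λ·(5 - 30) - 14 ≡ 5. → (30, 5)
5P: (30, 5) + (38, 25). λ = (25 - 5)/(38 - 30) ≡ 20/8 mod 41. 8⁻¹ ≡ 36 (mod 41), so λ ≡ 23.
  x = λ² - 30 - 38 = 529 - 68 ≡ 10; y = λ·(30 - 10) - 5 ≡ 4. → (10, 4)
6P: (10, 4) + (38, 25). λ = (25 - 4)/(38 - 10) ≡ 21/28 mod 41. 28⁻¹ ≡ 22 (mod 41), so λ ≡ 11.
  x = λ² - 10 - 38 = 121 - 48 ≡ 32; y = λ·(10 - 32) - 4 ≡ 0. → (32, 0)
7P: (32, 0) + (38, 25). λ = (25 - 0)/(38 - 32) ≡ 25/6 mod 41. 6⁻¹ ≡ 7 (mod 41) since 6·7 = 42 ≡ 1, so λ ≡ 11.
  x = λ² - 32 - 38 = 121 - 70 ≡ 10; y = λ·(32 - 10) - 0 ≡ 37. → (10, 37)
8P: (10, 37) + (38, 25). λ = (25 - 37)/(38 - 10) ≡ 29/28 mod 41. 28⁻¹ ≡ 22 (mod 41), so λ ≡ 23.
  x = λ² - 10 - 38 = 529 - 48 ≡ 30; y = λ·(10 - 30) - 37 ≡ 36. → (30, 36)
9P: (30, 36) + (38, 25). λ = (25 - 36)/(38 - 30) ≡ 30/8 mod 41. 8⁻¹ ≡ 36 (mod 41), so λ ≡ 14.
  x = λ² - 30 - 38 = 196 - 68 ≡ 5; y = λ·(30 - 5) - 36 ≡ 27. → (5, 27)
10P: (5, 27) + (38, 25). λ = (25 - 27)/(38 - 5) ≡ 39/33 mod 41. 33⁻¹ ≡ 5 (mod 41), so λ ≡ 31.
  x = λ² - 5 - 38 = 961 - 43 ≡ 16; y = λ·(5 - 16) - 27 ≡ 1. → (16, 1)
11P: (16, 1) + (38, 25). λ = (25 - 1)/(38 - 16) ≡ 24/22 mod 41. 22⁻¹ ≡ 28 (mod 41) since 22·28 = 616 ≡ 1, so λ ≡ 16.
  x = λ² - 16 - 38 = 256 - 54 ≡ 38; y = λ·(16 - 38) - 1 ≡ 16. → (38, 16)
12P: (38, 16) + (38, 25): same x and y₁ ≡ -y₂, so the sum is O.
12P = O, so the order is 12.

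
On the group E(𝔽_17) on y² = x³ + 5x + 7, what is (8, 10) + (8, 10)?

tangent at (8, 10): λ = (3·8² + 5)/(2·10) ≡ 10/3. 3⁻¹ ≡ 6 (mod 17), so λ ≡ 10·6 ≡ 9.
  x = λ² - 8 - 8 = 81 - 16 ≡ 14; y = λ·(8 - 14) - 10 ≡ 4. → (14, 4)

(14, 4)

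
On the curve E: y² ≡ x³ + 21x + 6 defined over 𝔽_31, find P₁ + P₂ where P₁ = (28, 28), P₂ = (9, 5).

(22, 7)

(28, 28) + (9, 5). λ = (5 - 28)/(9 - 28) ≡ 8/12 mod 31. 12⁻¹ ≡ 13 (mod 31), so λ ≡ 11.
  x = λ² - 28 - 9 = 121 - 37 ≡ 22; y = λ·(28 - 22) - 28 ≡ 7. → (22, 7)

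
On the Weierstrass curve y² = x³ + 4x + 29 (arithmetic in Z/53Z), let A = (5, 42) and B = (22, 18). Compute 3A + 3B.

(34, 14)

First 3A:
Repeated addition: build up to 3A.
2A: tangent at (5, 42): λ = (3·5² + 4)/(2·42) ≡ 26/31. 31⁻¹ ≡ 12 (mod 53) since 31·12 = 372 ≡ 1, so λ ≡ 26·12 ≡ 47.
  x = λ² - 5 - 5 = 2209 - 10 ≡ 26; y = λ·(5 - 26) - 42 ≡ 31. → (26, 31)
3A: (26, 31) + (5, 42). λ = (42 - 31)/(5 - 26) ≡ 11/32 mod 53. 32⁻¹ ≡ 5 (mod 53), so λ ≡ 2.
  x = λ² - 26 - 5 = 4 - 31 ≡ 26; y = λ·(26 - 26) - 31 ≡ 22. → (26, 22)
3A = (26, 22).
Next 3B:
Repeated addition: build up to 3B.
2B: tangent at (22, 18): λ = (3·22² + 4)/(2·18) ≡ 25/36. 36⁻¹ ≡ 28 (mod 53) since 36·28 = 1008 ≡ 1, so λ ≡ 25·28 ≡ 11.
  x = λ² - 22 - 22 = 121 - 44 ≡ 24; y = λ·(22 - 24) - 18 ≡ 13. → (24, 13)
3B: (24, 13) + (22, 18). λ = (18 - 13)/(22 - 24) ≡ 5/51 mod 53. 51⁻¹ ≡ 26 (mod 53), so λ ≡ 24.
  x = λ² - 24 - 22 = 576 - 46 ≡ 0; y = λ·(24 - 0) - 13 ≡ 33. → (0, 33)
3B = (0, 33).
Finally 3A + 3B:
(26, 22) + (0, 33). λ = (33 - 22)/(0 - 26) ≡ 11/27 mod 53. 27⁻¹ ≡ 2 (mod 53), so λ ≡ 22.
  x = λ² - 26 - 0 = 484 - 26 ≡ 34; y = λ·(26 - 34) - 22 ≡ 14. → (34, 14)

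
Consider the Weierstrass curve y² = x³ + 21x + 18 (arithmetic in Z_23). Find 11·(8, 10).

Write P = (8, 10).
Repeated addition: build up to 11P.
2P: tangent at (8, 10): λ = (3·8² + 21)/(2·10) ≡ 6/20. 20⁻¹ ≡ 15 (mod 23), so λ ≡ 6·15 ≡ 21.
  x = λ² - 8 - 8 = 441 - 16 ≡ 11; y = λ·(8 - 11) - 10 ≡ 19. → (11, 19)
3P: (11, 19) + (8, 10). λ = (10 - 19)/(8 - 11) ≡ 14/20 mod 23. 20⁻¹ ≡ 15 (mod 23), so λ ≡ 3.
  x = λ² - 11 - 8 = 9 - 19 ≡ 13; y = λ·(11 - 13) - 19 ≡ 21. → (13, 21)
4P: (13, 21) + (8, 10). λ = (10 - 21)/(8 - 13) ≡ 12/18 mod 23. 18⁻¹ ≡ 9 (mod 23), so λ ≡ 16.
  x = λ² - 13 - 8 = 256 - 21 ≡ 5; y = λ·(13 - 5) - 21 ≡ 15. → (5, 15)
5P: (5, 15) + (8, 10). λ = (10 - 15)/(8 - 5) ≡ 18/3 mod 23. 3⁻¹ ≡ 8 (mod 23) since 3·8 = 24 ≡ 1, so λ ≡ 6.
  x = λ² - 5 - 8 = 36 - 13 ≡ 0; y = λ·(5 - 0) - 15 ≡ 15. → (0, 15)
6P: (0, 15) + (8, 10). λ = (10 - 15)/(8 - 0) ≡ 18/8 mod 23. 8⁻¹ ≡ 3 (mod 23) since 8·3 = 24 ≡ 1, so λ ≡ 8.
  x = λ² - 0 - 8 = 64 - 8 ≡ 10; y = λ·(0 - 10) - 15 ≡ 20. → (10, 20)
7P: (10, 20) + (8, 10). λ = (10 - 20)/(8 - 10) ≡ 13/21 mod 23. 21⁻¹ ≡ 11 (mod 23) since 21·11 = 231 ≡ 1, so λ ≡ 5.
  x = λ² - 10 - 8 = 25 - 18 ≡ 7; y = λ·(10 - 7) - 20 ≡ 18. → (7, 18)
8P: (7, 18) + (8, 10). λ = (10 - 18)/(8 - 7) ≡ 15/1 mod 23. 1⁻¹ ≡ 1 (mod 23), so λ ≡ 15.
  x = λ² - 7 - 8 = 225 - 15 ≡ 3; y = λ·(7 - 3) - 18 ≡ 19. → (3, 19)
9P: (3, 19) + (8, 10). λ = (10 - 19)/(8 - 3) ≡ 14/5 mod 23. 5⁻¹ ≡ 14 (mod 23), so λ ≡ 12.
  x = λ² - 3 - 8 = 144 - 11 ≡ 18; y = λ·(3 - 18) - 19 ≡ 8. → (18, 8)
10P: (18, 8) + (8, 10). λ = (10 - 8)/(8 - 18) ≡ 2/13 mod 23. 13⁻¹ ≡ 16 (mod 23) since 13·16 = 208 ≡ 1, so λ ≡ 9.
  x = λ² - 18 - 8 = 81 - 26 ≡ 9; y = λ·(18 - 9) - 8 ≡ 4. → (9, 4)
11P: (9, 4) + (8, 10). λ = (10 - 4)/(8 - 9) ≡ 6/22 mod 23. 22⁻¹ ≡ 22 (mod 23), so λ ≡ 17.
  x = λ² - 9 - 8 = 289 - 17 ≡ 19; y = λ·(9 - 19) - 4 ≡ 10. → (19, 10)

(19, 10)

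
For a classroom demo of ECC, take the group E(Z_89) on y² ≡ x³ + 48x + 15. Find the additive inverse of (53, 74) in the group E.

(53, 15)

-(53, 74) = (53, -74 mod 89) = (53, 15).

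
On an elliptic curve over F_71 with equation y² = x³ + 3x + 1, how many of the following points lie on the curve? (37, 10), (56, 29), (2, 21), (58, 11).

2

(37, 10): 10² ≡ 29, rhs ≡ 0 → off.
(56, 29): 29² ≡ 60, rhs ≡ 60 → on.
(2, 21): 21² ≡ 15, rhs ≡ 15 → on.
(58, 11): 11² ≡ 50, rhs ≡ 37 → off.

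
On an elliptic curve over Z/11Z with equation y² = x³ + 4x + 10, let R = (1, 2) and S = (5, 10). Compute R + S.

(1, 2) + (5, 10). λ = (10 - 2)/(5 - 1) ≡ 8/4 mod 11. 4⁻¹ ≡ 3 (mod 11), so λ ≡ 2.
  x = λ² - 1 - 5 = 4 - 6 ≡ 9; y = λ·(1 - 9) - 2 ≡ 4. → (9, 4)

(9, 4)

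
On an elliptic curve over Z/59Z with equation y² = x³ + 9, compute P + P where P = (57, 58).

(40, 17)

tangent at (57, 58): λ = (3·57² + 0)/(2·58) ≡ 12/57. 57⁻¹ ≡ 29 (mod 59), so λ ≡ 12·29 ≡ 53.
  x = λ² - 57 - 57 = 2809 - 114 ≡ 40; y = λ·(57 - 40) - 58 ≡ 17. → (40, 17)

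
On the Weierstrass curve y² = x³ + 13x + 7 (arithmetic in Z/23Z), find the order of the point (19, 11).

2P: tangent at (19, 11): λ = (3·19² + 13)/(2·11) ≡ 15/22. 22⁻¹ ≡ 22 (mod 23), so λ ≡ 15·22 ≡ 8.
  x = λ² - 19 - 19 = 64 - 38 ≡ 3; y = λ·(19 - 3) - 11 ≡ 2. → (3, 2)
3P: (3, 2) + (19, 11). λ = (11 - 2)/(19 - 3) ≡ 9/16 mod 23. 16⁻¹ ≡ 13 (mod 23), so λ ≡ 2.
  x = λ² - 3 - 19 = 4 - 22 ≡ 5; y = λ·(3 - 5) - 2 ≡ 17. → (5, 17)
4P: (5, 17) + (19, 11). λ = (11 - 17)/(19 - 5) ≡ 17/14 mod 23. 14⁻¹ ≡ 5 (mod 23), so λ ≡ 16.
  x = λ² - 5 - 19 = 256 - 24 ≡ 2; y = λ·(5 - 2) - 17 ≡ 8. → (2, 8)
5P: (2, 8) + (19, 11). λ = (11 - 8)/(19 - 2) ≡ 3/17 mod 23. 17⁻¹ ≡ 19 (mod 23) since 17·19 = 323 ≡ 1, so λ ≡ 11.
  x = λ² - 2 - 19 = 121 - 21 ≡ 8; y = λ·(2 - 8) - 8 ≡ 18. → (8, 18)
6P: (8, 18) + (19, 11). λ = (11 - 18)/(19 - 8) ≡ 16/11 mod 23. 11⁻¹ ≡ 21 (mod 23), so λ ≡ 14.
  x = λ² - 8 - 19 = 196 - 27 ≡ 8; y = λ·(8 - 8) - 18 ≡ 5. → (8, 5)
7P: (8, 5) + (19, 11). λ = (11 - 5)/(19 - 8) ≡ 6/11 mod 23. 11⁻¹ ≡ 21 (mod 23), so λ ≡ 11.
  x = λ² - 8 - 19 = 121 - 27 ≡ 2; y = λ·(8 - 2) - 5 ≡ 15. → (2, 15)
8P: (2, 15) + (19, 11). λ = (11 - 15)/(19 - 2) ≡ 19/17 mod 23. 17⁻¹ ≡ 19 (mod 23), so λ ≡ 16.
  x = λ² - 2 - 19 = 256 - 21 ≡ 5; y = λ·(2 - 5) - 15 ≡ 6. → (5, 6)
9P: (5, 6) + (19, 11). λ = (11 - 6)/(19 - 5) ≡ 5/14 mod 23. 14⁻¹ ≡ 5 (mod 23), so λ ≡ 2.
  x = λ² - 5 - 19 = 4 - 24 ≡ 3; y = λ·(5 - 3) - 6 ≡ 21. → (3, 21)
10P: (3, 21) + (19, 11). λ = (11 - 21)/(19 - 3) ≡ 13/16 mod 23. 16⁻¹ ≡ 13 (mod 23), so λ ≡ 8.
  x = λ² - 3 - 19 = 64 - 22 ≡ 19; y = λ·(3 - 19) - 21 ≡ 12. → (19, 12)
11P: (19, 12) + (19, 11): same x and y₁ ≡ -y₂, so the sum is O.
11P = O, so the order is 11.

11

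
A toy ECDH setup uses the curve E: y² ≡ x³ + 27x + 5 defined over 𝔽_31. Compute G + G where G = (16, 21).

tangent at (16, 21): λ = (3·16² + 27)/(2·21) ≡ 20/11. 11⁻¹ ≡ 17 (mod 31) since 11·17 = 187 ≡ 1, so λ ≡ 20·17 ≡ 30.
  x = λ² - 16 - 16 = 900 - 32 ≡ 0; y = λ·(16 - 0) - 21 ≡ 25. → (0, 25)

(0, 25)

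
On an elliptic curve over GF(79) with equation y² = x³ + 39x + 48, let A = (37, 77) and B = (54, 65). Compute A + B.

(37, 77) + (54, 65). λ = (65 - 77)/(54 - 37) ≡ 67/17 mod 79. 17⁻¹ ≡ 14 (mod 79) since 17·14 = 238 ≡ 1, so λ ≡ 69.
  x = λ² - 37 - 54 = 4761 - 91 ≡ 9; y = λ·(37 - 9) - 77 ≡ 38. → (9, 38)

(9, 38)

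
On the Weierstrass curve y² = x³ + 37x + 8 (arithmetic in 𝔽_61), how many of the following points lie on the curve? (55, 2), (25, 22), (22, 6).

0

(55, 2): 2² ≡ 4, rhs ≡ 58 → off.
(25, 22): 22² ≡ 57, rhs ≡ 27 → off.
(22, 6): 6² ≡ 36, rhs ≡ 2 → off.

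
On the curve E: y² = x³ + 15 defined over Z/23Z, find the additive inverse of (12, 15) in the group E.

(12, 8)

-(12, 15) = (12, -15 mod 23) = (12, 8).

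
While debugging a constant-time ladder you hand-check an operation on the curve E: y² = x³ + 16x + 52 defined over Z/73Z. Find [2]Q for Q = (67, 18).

(50, 0)

tangent at (67, 18): λ = (3·67² + 16)/(2·18) ≡ 51/36. 36⁻¹ ≡ 71 (mod 73), so λ ≡ 51·71 ≡ 44.
  x = λ² - 67 - 67 = 1936 - 134 ≡ 50; y = λ·(67 - 50) - 18 ≡ 0. → (50, 0)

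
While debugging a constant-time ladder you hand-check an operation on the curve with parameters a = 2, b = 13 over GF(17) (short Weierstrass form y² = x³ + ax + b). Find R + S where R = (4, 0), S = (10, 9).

(1, 13)

(4, 0) + (10, 9). λ = (9 - 0)/(10 - 4) ≡ 9/6 mod 17. 6⁻¹ ≡ 3 (mod 17) since 6·3 = 18 ≡ 1, so λ ≡ 10.
  x = λ² - 4 - 10 = 100 - 14 ≡ 1; y = λ·(4 - 1) - 0 ≡ 13. → (1, 13)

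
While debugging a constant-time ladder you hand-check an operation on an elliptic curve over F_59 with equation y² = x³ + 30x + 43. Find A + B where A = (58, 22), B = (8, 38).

(10, 24)

(58, 22) + (8, 38). λ = (38 - 22)/(8 - 58) ≡ 16/9 mod 59. 9⁻¹ ≡ 46 (mod 59), so λ ≡ 28.
  x = λ² - 58 - 8 = 784 - 66 ≡ 10; y = λ·(58 - 10) - 22 ≡ 24. → (10, 24)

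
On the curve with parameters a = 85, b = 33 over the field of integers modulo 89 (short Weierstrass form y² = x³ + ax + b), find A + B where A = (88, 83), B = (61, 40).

(88, 83) + (61, 40). λ = (40 - 83)/(61 - 88) ≡ 46/62 mod 89. 62⁻¹ ≡ 56 (mod 89), so λ ≡ 84.
  x = λ² - 88 - 61 = 7056 - 149 ≡ 54; y = λ·(88 - 54) - 83 ≡ 14. → (54, 14)

(54, 14)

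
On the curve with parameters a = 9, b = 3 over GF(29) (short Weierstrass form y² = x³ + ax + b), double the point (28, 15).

(1, 19)

tangent at (28, 15): λ = (3·28² + 9)/(2·15) ≡ 12/1. 1⁻¹ ≡ 1 (mod 29) since 1·1 = 1 ≡ 1, so λ ≡ 12·1 ≡ 12.
  x = λ² - 28 - 28 = 144 - 56 ≡ 1; y = λ·(28 - 1) - 15 ≡ 19. → (1, 19)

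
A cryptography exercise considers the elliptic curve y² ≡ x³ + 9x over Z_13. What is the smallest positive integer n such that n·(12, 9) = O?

2P: tangent at (12, 9): λ = (3·12² + 9)/(2·9) ≡ 12/5. 5⁻¹ ≡ 8 (mod 13) since 5·8 = 40 ≡ 1, so λ ≡ 12·8 ≡ 5.
  x = λ² - 12 - 12 = 25 - 24 ≡ 1; y = λ·(12 - 1) - 9 ≡ 7. → (1, 7)
3P: (1, 7) + (12, 9). λ = (9 - 7)/(12 - 1) ≡ 2/11 mod 13. 11⁻¹ ≡ 6 (mod 13), so λ ≡ 12.
  x = λ² - 1 - 12 = 144 - 13 ≡ 1; y = λ·(1 - 1) - 7 ≡ 6. → (1, 6)
4P: (1, 6) + (12, 9). λ = (9 - 6)/(12 - 1) ≡ 3/11 mod 13. 11⁻¹ ≡ 6 (mod 13), so λ ≡ 5.
  x = λ² - 1 - 12 = 25 - 13 ≡ 12; y = λ·(1 - 12) - 6 ≡ 4. → (12, 4)
5P: (12, 4) + (12, 9): same x and y₁ ≡ -y₂, so the sum is O.
5P = O, so the order is 5.

5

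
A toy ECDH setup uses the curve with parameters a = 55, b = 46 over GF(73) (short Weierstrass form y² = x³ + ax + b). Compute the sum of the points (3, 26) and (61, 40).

(66, 62)

(3, 26) + (61, 40). λ = (40 - 26)/(61 - 3) ≡ 14/58 mod 73. 58⁻¹ ≡ 34 (mod 73) since 58·34 = 1972 ≡ 1, so λ ≡ 38.
  x = λ² - 3 - 61 = 1444 - 64 ≡ 66; y = λ·(3 - 66) - 26 ≡ 62. → (66, 62)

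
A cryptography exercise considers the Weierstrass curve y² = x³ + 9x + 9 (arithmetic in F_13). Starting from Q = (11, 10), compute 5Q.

(7, 8)

Repeated addition: build up to 5Q.
2Q: tangent at (11, 10): λ = (3·11² + 9)/(2·10) ≡ 8/7. 7⁻¹ ≡ 2 (mod 13), so λ ≡ 8·2 ≡ 3.
  x = λ² - 11 - 11 = 9 - 22 ≡ 0; y = λ·(11 - 0) - 10 ≡ 10. → (0, 10)
3Q: (0, 10) + (11, 10). λ = (10 - 10)/(11 - 0) ≡ 0/11 mod 13. 11⁻¹ ≡ 6 (mod 13) since 11·6 = 66 ≡ 1, so λ ≡ 0.
  x = λ² - 0 - 11 = 0 - 11 ≡ 2; y = λ·(0 - 2) - 10 ≡ 3. → (2, 3)
4Q: (2, 3) + (11, 10). λ = (10 - 3)/(11 - 2) ≡ 7/9 mod 13. 9⁻¹ ≡ 3 (mod 13), so λ ≡ 8.
  x = λ² - 2 - 11 = 64 - 13 ≡ 12; y = λ·(2 - 12) - 3 ≡ 8. → (12, 8)
5Q: (12, 8) + (11, 10). λ = (10 - 8)/(11 - 12) ≡ 2/12 mod 13. 12⁻¹ ≡ 12 (mod 13), so λ ≡ 11.
  x = λ² - 12 - 11 = 121 - 23 ≡ 7; y = λ·(12 - 7) - 8 ≡ 8. → (7, 8)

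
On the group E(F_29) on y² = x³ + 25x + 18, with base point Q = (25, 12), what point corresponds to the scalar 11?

(25, 17)

Double-and-add on 11 = (1011)₂. Start with Q = (25, 12) for the leading 1-bit.
double: tangent at (25, 12): λ = (3·25² + 25)/(2·12) ≡ 15/24. 24⁻¹ ≡ 23 (mod 29) since 24·23 = 552 ≡ 1, so λ ≡ 15·23 ≡ 26.
  x = λ² - 25 - 25 = 676 - 50 ≡ 17; y = λ·(25 - 17) - 12 ≡ 22. → (17, 22)
double: tangent at (17, 22): λ = (3·17² + 25)/(2·22) ≡ 22/15. 15⁻¹ ≡ 2 (mod 29) since 15·2 = 30 ≡ 1, so λ ≡ 22·2 ≡ 15.
  x = λ² - 17 - 17 = 225 - 34 ≡ 17; y = λ·(17 - 17) - 22 ≡ 7. → (17, 7)
add Q: (17, 7) + (25, 12). λ = (12 - 7)/(25 - 17) ≡ 5/8 mod 29. 8⁻¹ ≡ 11 (mod 29), so λ ≡ 26.
  x = λ² - 17 - 25 = 676 - 42 ≡ 25; y = λ·(17 - 25) - 7 ≡ 17. → (25, 17)
double: tangent at (25, 17): λ = (3·25² + 25)/(2·17) ≡ 15/5. 5⁻¹ ≡ 6 (mod 29), so λ ≡ 15·6 ≡ 3.
  x = λ² - 25 - 25 = 9 - 50 ≡ 17; y = λ·(25 - 17) - 17 ≡ 7. → (17, 7)
add Q: (17, 7) + (25, 12). λ = (12 - 7)/(25 - 17) ≡ 5/8 mod 29. 8⁻¹ ≡ 11 (mod 29), so λ ≡ 26.
  x = λ² - 17 - 25 = 676 - 42 ≡ 25; y = λ·(17 - 25) - 7 ≡ 17. → (25, 17)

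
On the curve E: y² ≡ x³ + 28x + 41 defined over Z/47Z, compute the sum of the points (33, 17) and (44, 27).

(12, 32)

(33, 17) + (44, 27). λ = (27 - 17)/(44 - 33) ≡ 10/11 mod 47. 11⁻¹ ≡ 30 (mod 47), so λ ≡ 18.
  x = λ² - 33 - 44 = 324 - 77 ≡ 12; y = λ·(33 - 12) - 17 ≡ 32. → (12, 32)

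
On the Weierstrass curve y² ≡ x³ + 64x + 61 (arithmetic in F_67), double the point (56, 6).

tangent at (56, 6): λ = (3·56² + 64)/(2·6) ≡ 25/12. 12⁻¹ ≡ 28 (mod 67) since 12·28 = 336 ≡ 1, so λ ≡ 25·28 ≡ 30.
  x = λ² - 56 - 56 = 900 - 112 ≡ 51; y = λ·(56 - 51) - 6 ≡ 10. → (51, 10)

(51, 10)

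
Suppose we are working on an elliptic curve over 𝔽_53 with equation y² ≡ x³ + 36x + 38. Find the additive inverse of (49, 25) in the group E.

(49, 28)

-(49, 25) = (49, -25 mod 53) = (49, 28).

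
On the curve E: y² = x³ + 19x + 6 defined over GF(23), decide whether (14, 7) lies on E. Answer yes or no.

y² = 7² ≡ 3; x³ + 19x + 6 = 3016 ≡ 3 (mod 23). 3 = 3.

yes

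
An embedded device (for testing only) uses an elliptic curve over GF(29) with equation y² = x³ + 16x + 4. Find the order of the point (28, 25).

2P: tangent at (28, 25): λ = (3·28² + 16)/(2·25) ≡ 19/21. 21⁻¹ ≡ 18 (mod 29) since 21·18 = 378 ≡ 1, so λ ≡ 19·18 ≡ 23.
  x = λ² - 28 - 28 = 529 - 56 ≡ 9; y = λ·(28 - 9) - 25 ≡ 6. → (9, 6)
3P: (9, 6) + (28, 25). λ = (25 - 6)/(28 - 9) ≡ 19/19 mod 29. 19⁻¹ ≡ 26 (mod 29) since 19·26 = 494 ≡ 1, so λ ≡ 1.
  x = λ² - 9 - 28 = 1 - 37 ≡ 22; y = λ·(9 - 22) - 6 ≡ 10. → (22, 10)
4P: (22, 10) + (28, 25). λ = (25 - 10)/(28 - 22) ≡ 15/6 mod 29. 6⁻¹ ≡ 5 (mod 29), so λ ≡ 17.
  x = λ² - 22 - 28 = 289 - 50 ≡ 7; y = λ·(22 - 7) - 10 ≡ 13. → (7, 13)
5P: (7, 13) + (28, 25). λ = (25 - 13)/(28 - 7) ≡ 12/21 mod 29. 21⁻¹ ≡ 18 (mod 29) since 21·18 = 378 ≡ 1, so λ ≡ 13.
  x = λ² - 7 - 28 = 169 - 35 ≡ 18; y = λ·(7 - 18) - 13 ≡ 18. → (18, 18)
6P: (18, 18) + (28, 25). λ = (25 - 18)/(28 - 18) ≡ 7/10 mod 29. 10⁻¹ ≡ 3 (mod 29) since 10·3 = 30 ≡ 1, so λ ≡ 21.
  x = λ² - 18 - 28 = 441 - 46 ≡ 18; y = λ·(18 - 18) - 18 ≡ 11. → (18, 11)
7P: (18, 11) + (28, 25). λ = (25 - 11)/(28 - 18) ≡ 14/10 mod 29. 10⁻¹ ≡ 3 (mod 29), so λ ≡ 13.
  x = λ² - 18 - 28 = 169 - 46 ≡ 7; y = λ·(18 - 7) - 11 ≡ 16. → (7, 16)
8P: (7, 16) + (28, 25). λ = (25 - 16)/(28 - 7) ≡ 9/21 mod 29. 21⁻¹ ≡ 18 (mod 29), so λ ≡ 17.
  x = λ² - 7 - 28 = 289 - 35 ≡ 22; y = λ·(7 - 22) - 16 ≡ 19. → (22, 19)
9P: (22, 19) + (28, 25). λ = (25 - 19)/(28 - 22) ≡ 6/6 mod 29. 6⁻¹ ≡ 5 (mod 29), so λ ≡ 1.
  x = λ² - 22 - 28 = 1 - 50 ≡ 9; y = λ·(22 - 9) - 19 ≡ 23. → (9, 23)
10P: (9, 23) + (28, 25). λ = (25 - 23)/(28 - 9) ≡ 2/19 mod 29. 19⁻¹ ≡ 26 (mod 29) since 19·26 = 494 ≡ 1, so λ ≡ 23.
  x = λ² - 9 - 28 = 529 - 37 ≡ 28; y = λ·(9 - 28) - 23 ≡ 4. → (28, 4)
11P: (28, 4) + (28, 25): same x and y₁ ≡ -y₂, so the sum is O.
11P = O, so the order is 11.

11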